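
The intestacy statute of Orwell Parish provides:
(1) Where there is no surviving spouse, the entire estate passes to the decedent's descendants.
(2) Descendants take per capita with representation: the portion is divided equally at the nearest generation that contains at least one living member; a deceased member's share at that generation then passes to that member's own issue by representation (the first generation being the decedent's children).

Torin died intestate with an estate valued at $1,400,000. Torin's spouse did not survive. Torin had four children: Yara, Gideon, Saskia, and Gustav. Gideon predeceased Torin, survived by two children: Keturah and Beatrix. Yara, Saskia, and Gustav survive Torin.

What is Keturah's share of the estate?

Keturah receives $175,000.

The entire $1,400,000 passes to the descendants.
That amount ($1,400,000) is divided into 4 shares of $350,000: Yara, Saskia, and Gustav each take $350,000; Gideon's $350,000 share passes to Gideon's issue.
Gideon's share ($350,000) is divided into 2 shares of $175,000: Keturah and Beatrix each take $175,000.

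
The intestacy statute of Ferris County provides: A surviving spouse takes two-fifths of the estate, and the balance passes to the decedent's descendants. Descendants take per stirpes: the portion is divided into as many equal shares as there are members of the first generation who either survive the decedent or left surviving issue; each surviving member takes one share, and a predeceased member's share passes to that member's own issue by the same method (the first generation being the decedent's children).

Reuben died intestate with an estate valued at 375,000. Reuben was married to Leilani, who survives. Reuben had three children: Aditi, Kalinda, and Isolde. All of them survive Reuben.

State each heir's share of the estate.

Leilani takes two-fifths of 375,000 = 150,000. The remaining 225,000 passes to the descendants.
The descendants' portion (225,000) is divided into 3 shares of 75,000: Aditi, Kalinda, and Isolde each take 75,000.

Leilani: 150,000; Aditi: 75,000; Kalinda: 75,000; Isolde: 75,000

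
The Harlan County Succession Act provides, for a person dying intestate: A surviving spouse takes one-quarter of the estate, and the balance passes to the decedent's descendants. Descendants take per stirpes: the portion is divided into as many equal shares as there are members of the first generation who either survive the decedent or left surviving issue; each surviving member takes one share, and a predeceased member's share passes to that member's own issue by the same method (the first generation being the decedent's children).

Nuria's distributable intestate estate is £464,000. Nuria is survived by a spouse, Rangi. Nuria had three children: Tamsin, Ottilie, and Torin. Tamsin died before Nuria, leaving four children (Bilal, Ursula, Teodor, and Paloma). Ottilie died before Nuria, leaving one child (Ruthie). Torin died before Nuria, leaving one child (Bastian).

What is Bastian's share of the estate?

Bastian receives £116,000.

Rangi takes one-quarter of £464,000 = £116,000. The remaining £348,000 passes to the descendants.
The descendants' portion (£348,000) is divided into 3 shares of £116,000: Tamsin's £116,000 share passes to Tamsin's issue; Ottilie's £116,000 share passes to Ottilie's issue; Torin's £116,000 share passes to Torin's issue.
Tamsin's share (£116,000) is divided into 4 shares of £29,000: Bilal, Ursula, Teodor, and Paloma each take £29,000.
Ottilie's share (£116,000) passes entirely to Ruthie.
Torin's share (£116,000) passes entirely to Bastian.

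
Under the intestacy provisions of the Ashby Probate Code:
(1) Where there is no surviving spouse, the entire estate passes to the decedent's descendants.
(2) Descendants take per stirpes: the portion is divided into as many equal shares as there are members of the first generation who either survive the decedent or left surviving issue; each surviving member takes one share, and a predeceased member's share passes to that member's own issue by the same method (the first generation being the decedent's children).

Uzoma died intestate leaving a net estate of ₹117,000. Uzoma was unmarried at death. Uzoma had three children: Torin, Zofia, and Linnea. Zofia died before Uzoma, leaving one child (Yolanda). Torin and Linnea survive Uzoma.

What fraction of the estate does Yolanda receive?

Yolanda receives 1/3 of the estate.

The entire ₹117,000 passes to the descendants.
That amount (₹117,000) is divided into 3 shares of ₹39,000: Torin and Linnea each take ₹39,000; Zofia's ₹39,000 share passes to Zofia's issue.
Zofia's share (₹39,000) passes entirely to Yolanda.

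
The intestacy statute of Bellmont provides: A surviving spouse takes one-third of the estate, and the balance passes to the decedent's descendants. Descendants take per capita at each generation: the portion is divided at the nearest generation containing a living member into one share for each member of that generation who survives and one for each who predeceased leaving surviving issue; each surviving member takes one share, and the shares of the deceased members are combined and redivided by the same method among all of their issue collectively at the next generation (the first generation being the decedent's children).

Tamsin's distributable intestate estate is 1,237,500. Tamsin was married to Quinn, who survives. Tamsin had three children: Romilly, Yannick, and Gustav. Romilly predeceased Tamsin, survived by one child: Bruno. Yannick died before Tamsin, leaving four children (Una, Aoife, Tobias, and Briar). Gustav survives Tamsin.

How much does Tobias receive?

Quinn takes one-third of 1,237,500 = 412,500. The remaining 825,000 passes to the descendants.
The descendants' portion (825,000) is divided at the children's generation into 3 shares of 275,000. Gustav takes 275,000. The 2 shares of the deceased (Romilly and Yannick) are combined into a pool of 550,000.
That pool (550,000) is divided at the grandchildren's generation equally among Bruno, Una, Aoife, Tobias, and Briar: 110,000 each.

Tobias receives 110,000.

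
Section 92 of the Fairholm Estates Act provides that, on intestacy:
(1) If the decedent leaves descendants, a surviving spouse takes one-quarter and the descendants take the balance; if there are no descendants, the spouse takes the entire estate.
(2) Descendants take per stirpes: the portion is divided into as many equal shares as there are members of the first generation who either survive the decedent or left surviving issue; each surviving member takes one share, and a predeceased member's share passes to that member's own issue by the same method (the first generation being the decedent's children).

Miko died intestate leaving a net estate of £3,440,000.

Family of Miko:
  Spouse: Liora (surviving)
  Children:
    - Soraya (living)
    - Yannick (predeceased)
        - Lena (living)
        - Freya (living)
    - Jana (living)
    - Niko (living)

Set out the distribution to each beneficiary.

Liora: £860,000; Soraya: £645,000; Lena: £322,500; Freya: £322,500; Jana: £645,000; Niko: £645,000

Liora takes one-quarter of £3,440,000 = £860,000. The remaining £2,580,000 passes to the descendants.
The descendants' portion (£2,580,000) is divided into 4 shares of £645,000: Soraya, Jana, and Niko each take £645,000; Yannick's £645,000 share passes to Yannick's issue.
Yannick's share (£645,000) is divided into 2 shares of £322,500: Lena and Freya each take £322,500.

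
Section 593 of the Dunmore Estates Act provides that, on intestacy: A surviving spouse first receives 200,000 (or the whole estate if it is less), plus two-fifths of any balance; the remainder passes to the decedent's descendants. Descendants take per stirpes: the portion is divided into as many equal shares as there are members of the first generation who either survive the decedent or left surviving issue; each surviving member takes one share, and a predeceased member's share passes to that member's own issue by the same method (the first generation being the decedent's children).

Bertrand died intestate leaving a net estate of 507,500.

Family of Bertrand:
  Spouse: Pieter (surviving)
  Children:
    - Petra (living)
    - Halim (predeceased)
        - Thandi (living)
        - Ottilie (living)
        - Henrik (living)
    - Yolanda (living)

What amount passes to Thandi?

Pieter first takes 200,000, leaving a balance of 307,500. Pieter then takes two-fifths of the balance (123,000), for a total of 323,000. The remaining 184,500 passes to the descendants.
The descendants' portion (184,500) is divided into 3 shares of 61,500: Petra and Yolanda each take 61,500; Halim's 61,500 share passes to Halim's issue.
Halim's share (61,500) is divided into 3 shares of 20,500: Thandi, Ottilie, and Henrik each take 20,500.

Thandi receives 20,500.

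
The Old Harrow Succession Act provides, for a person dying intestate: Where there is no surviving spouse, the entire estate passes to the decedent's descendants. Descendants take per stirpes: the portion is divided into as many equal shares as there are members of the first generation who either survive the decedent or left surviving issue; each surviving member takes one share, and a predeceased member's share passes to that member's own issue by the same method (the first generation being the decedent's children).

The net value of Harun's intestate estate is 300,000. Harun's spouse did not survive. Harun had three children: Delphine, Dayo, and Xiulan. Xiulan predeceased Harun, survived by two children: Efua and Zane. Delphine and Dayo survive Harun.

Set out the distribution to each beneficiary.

The entire 300,000 passes to the descendants.
That amount (300,000) is divided into 3 shares of 100,000: Delphine and Dayo each take 100,000; Xiulan's 100,000 share passes to Xiulan's issue.
Xiulan's share (100,000) is divided into 2 shares of 50,000: Efua and Zane each take 50,000.

Delphine: 100,000; Dayo: 100,000; Efua: 50,000; Zane: 50,000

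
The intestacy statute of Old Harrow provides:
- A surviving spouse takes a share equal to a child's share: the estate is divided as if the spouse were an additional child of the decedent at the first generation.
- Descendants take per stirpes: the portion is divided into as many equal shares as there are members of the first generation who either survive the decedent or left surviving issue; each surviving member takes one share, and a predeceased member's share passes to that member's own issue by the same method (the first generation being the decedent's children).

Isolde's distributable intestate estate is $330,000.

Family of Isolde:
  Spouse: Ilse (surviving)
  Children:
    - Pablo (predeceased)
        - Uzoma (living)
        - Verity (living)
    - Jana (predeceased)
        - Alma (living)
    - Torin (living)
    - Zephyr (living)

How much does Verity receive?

The spouse counts as an additional share at the children's level, so there are 5 primary shares of $66,000. Ilse takes one such share ($66,000).
The children's combined portion ($264,000) is divided into 4 shares of $66,000: Torin and Zephyr each take $66,000; Pablo's $66,000 share passes to Pablo's issue; Jana's $66,000 share passes to Jana's issue.
Pablo's share ($66,000) is divided into 2 shares of $33,000: Uzoma and Verity each take $33,000.
Jana's share ($66,000) passes entirely to Alma.

Verity receives $33,000.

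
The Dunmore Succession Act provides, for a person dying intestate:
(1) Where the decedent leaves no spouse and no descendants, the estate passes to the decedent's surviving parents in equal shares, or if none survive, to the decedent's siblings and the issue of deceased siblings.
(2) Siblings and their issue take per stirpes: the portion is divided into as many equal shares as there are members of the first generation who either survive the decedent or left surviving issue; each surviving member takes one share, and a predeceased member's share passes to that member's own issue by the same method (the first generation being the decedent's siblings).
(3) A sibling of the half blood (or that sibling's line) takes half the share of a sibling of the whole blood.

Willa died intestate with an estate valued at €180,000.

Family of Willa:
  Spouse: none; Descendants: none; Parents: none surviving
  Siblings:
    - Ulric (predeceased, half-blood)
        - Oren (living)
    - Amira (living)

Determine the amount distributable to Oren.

Oren receives €60,000.

The entire €180,000 passes to the siblings and their issue.
Counting each half-blood sibling's line as half a unit, there are 3/2 units in €180,000, so one unit is €120,000. Whole-blood lines (Amira) take €120,000 each; half-blood lines (Ulric) take €60,000 each.
Ulric's share (€60,000) passes entirely to Oren.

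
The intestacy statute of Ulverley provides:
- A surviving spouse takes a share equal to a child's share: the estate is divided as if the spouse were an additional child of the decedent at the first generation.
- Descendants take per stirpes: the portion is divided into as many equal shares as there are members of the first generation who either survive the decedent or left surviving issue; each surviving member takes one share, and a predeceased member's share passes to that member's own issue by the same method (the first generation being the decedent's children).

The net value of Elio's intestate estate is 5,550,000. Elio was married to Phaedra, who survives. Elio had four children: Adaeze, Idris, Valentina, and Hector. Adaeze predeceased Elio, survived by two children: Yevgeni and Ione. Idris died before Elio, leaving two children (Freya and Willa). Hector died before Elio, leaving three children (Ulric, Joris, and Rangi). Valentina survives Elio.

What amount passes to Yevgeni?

Yevgeni receives 555,000.

The spouse counts as an additional share at the children's level, so there are 5 primary shares of 1,110,000. Phaedra takes one such share (1,110,000).
The children's combined portion (4,440,000) is divided into 4 shares of 1,110,000: Valentina takes 1,110,000; Adaeze's 1,110,000 share passes to Adaeze's issue; Idris's 1,110,000 share passes to Idris's issue; Hector's 1,110,000 share passes to Hector's issue.
Adaeze's share (1,110,000) is divided into 2 shares of 555,000: Yevgeni and Ione each take 555,000.
Idris's share (1,110,000) is divided into 2 shares of 555,000: Freya and Willa each take 555,000.
Hector's share (1,110,000) is divided into 3 shares of 370,000: Ulric, Joris, and Rangi each take 370,000.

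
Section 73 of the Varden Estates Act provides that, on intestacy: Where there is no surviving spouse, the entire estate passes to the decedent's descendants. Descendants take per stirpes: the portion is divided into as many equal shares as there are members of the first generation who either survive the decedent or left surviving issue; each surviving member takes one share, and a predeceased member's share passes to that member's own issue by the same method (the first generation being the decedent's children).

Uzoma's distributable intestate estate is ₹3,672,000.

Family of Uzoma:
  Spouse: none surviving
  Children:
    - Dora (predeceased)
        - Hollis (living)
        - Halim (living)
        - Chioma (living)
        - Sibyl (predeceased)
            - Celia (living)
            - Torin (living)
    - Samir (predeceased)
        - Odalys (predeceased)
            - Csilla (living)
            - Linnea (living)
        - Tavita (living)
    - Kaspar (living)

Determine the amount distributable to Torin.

The entire ₹3,672,000 passes to the descendants.
That amount (₹3,672,000) is divided into 3 shares of ₹1,224,000: Kaspar takes ₹1,224,000; Dora's ₹1,224,000 share passes to Dora's issue; Samir's ₹1,224,000 share passes to Samir's issue.
Dora's share (₹1,224,000) is divided into 4 shares of ₹306,000: Hollis, Halim, and Chioma each take ₹306,000; Sibyl's ₹306,000 share passes to Sibyl's issue.
Sibyl's share (₹306,000) is divided into 2 shares of ₹153,000: Celia and Torin each take ₹153,000.
Samir's share (₹1,224,000) is divided into 2 shares of ₹612,000: Tavita takes ₹612,000; Odalys's ₹612,000 share passes to Odalys's issue.
Odalys's share (₹612,000) is divided into 2 shares of ₹306,000: Csilla and Linnea each take ₹306,000.

Torin receives ₹153,000.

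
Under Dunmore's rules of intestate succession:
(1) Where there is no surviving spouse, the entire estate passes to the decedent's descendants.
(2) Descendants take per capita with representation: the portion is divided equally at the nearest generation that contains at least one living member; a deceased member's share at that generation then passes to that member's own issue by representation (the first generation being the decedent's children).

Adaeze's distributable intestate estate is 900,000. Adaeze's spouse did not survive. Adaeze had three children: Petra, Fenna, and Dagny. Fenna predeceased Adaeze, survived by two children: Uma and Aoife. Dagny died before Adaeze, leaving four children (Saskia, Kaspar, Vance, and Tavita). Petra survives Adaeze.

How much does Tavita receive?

The entire 900,000 passes to the descendants.
That amount (900,000) is divided into 3 shares of 300,000: Petra takes 300,000; Fenna's 300,000 share passes to Fenna's issue; Dagny's 300,000 share passes to Dagny's issue.
Fenna's share (300,000) is divided into 2 shares of 150,000: Uma and Aoife each take 150,000.
Dagny's share (300,000) is divided into 4 shares of 75,000: Saskia, Kaspar, Vance, and Tavita each take 75,000.

Tavita receives 75,000.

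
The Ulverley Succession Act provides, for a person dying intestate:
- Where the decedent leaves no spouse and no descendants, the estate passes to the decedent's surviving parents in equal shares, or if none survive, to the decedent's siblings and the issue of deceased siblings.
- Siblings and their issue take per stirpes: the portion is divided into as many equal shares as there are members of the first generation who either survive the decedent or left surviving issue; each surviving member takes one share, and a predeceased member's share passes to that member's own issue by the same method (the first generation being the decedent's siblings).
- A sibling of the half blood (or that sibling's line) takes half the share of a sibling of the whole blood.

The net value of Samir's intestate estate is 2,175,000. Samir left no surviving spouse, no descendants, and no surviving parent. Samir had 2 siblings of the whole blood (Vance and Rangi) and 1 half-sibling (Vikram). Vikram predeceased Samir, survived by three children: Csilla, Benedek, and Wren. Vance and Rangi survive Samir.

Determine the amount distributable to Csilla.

Csilla receives 145,000.

The entire 2,175,000 passes to the siblings and their issue.
Counting each half-blood sibling's line as half a unit, there are 5/2 units in 2,175,000, so one unit is 870,000. Whole-blood lines (Vance and Rangi) take 870,000 each; half-blood lines (Vikram) take 435,000 each.
Vikram's share (435,000) is divided into 3 shares of 145,000: Csilla, Benedek, and Wren each take 145,000.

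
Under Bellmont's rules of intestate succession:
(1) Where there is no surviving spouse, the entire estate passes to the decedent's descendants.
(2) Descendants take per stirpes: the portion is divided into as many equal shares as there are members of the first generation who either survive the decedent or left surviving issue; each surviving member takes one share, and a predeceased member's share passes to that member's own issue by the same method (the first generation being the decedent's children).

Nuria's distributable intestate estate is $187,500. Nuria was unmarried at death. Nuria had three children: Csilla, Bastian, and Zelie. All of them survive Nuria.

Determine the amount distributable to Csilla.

The entire $187,500 passes to the descendants.
That amount ($187,500) is divided into 3 shares of $62,500: Csilla, Bastian, and Zelie each take $62,500.

Csilla receives $62,500.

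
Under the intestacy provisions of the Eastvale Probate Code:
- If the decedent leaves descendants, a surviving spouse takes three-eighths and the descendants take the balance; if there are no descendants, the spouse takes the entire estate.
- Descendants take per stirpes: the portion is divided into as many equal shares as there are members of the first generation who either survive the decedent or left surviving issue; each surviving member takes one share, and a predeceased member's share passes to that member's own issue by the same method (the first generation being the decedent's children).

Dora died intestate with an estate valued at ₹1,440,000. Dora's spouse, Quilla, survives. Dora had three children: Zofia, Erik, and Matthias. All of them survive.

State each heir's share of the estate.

Quilla: ₹540,000; Zofia: ₹300,000; Erik: ₹300,000; Matthias: ₹300,000

Quilla takes three-eighths of ₹1,440,000 = ₹540,000. The remaining ₹900,000 passes to the descendants.
The descendants' portion (₹900,000) is divided into 3 shares of ₹300,000: Zofia, Erik, and Matthias each take ₹300,000.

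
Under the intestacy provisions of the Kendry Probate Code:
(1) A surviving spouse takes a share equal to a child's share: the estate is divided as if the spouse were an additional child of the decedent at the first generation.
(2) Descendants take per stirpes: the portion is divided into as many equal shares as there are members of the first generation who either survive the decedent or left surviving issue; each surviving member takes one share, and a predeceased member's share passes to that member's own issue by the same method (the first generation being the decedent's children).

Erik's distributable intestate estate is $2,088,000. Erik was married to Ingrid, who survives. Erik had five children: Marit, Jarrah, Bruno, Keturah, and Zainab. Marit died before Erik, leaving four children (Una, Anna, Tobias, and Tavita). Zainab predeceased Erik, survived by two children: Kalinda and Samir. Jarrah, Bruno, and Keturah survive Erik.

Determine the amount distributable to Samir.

Samir receives $174,000.

The spouse counts as an additional share at the children's level, so there are 6 primary shares of $348,000. Ingrid takes one such share ($348,000).
The children's combined portion ($1,740,000) is divided into 5 shares of $348,000: Jarrah, Bruno, and Keturah each take $348,000; Marit's $348,000 share passes to Marit's issue; Zainab's $348,000 share passes to Zainab's issue.
Marit's share ($348,000) is divided into 4 shares of $87,000: Una, Anna, Tobias, and Tavita each take $87,000.
Zainab's share ($348,000) is divided into 2 shares of $174,000: Kalinda and Samir each take $174,000.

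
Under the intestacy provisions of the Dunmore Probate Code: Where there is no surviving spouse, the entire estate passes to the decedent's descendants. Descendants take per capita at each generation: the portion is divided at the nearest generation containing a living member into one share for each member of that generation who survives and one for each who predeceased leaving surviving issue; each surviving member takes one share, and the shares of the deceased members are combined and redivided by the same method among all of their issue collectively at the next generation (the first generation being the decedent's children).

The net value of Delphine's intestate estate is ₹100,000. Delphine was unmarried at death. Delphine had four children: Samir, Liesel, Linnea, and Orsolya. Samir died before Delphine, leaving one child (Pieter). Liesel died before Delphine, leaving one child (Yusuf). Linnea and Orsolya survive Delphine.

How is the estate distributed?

The entire ₹100,000 passes to the descendants.
That amount (₹100,000) is divided at the children's generation into 4 shares of ₹25,000. Linnea and Orsolya each take ₹25,000. The 2 shares of the deceased (Samir and Liesel) are combined into a pool of ₹50,000.
That pool (₹50,000) is divided at the grandchildren's generation equally among Pieter and Yusuf: ₹25,000 each.

Pieter: ₹25,000; Yusuf: ₹25,000; Linnea: ₹25,000; Orsolya: ₹25,000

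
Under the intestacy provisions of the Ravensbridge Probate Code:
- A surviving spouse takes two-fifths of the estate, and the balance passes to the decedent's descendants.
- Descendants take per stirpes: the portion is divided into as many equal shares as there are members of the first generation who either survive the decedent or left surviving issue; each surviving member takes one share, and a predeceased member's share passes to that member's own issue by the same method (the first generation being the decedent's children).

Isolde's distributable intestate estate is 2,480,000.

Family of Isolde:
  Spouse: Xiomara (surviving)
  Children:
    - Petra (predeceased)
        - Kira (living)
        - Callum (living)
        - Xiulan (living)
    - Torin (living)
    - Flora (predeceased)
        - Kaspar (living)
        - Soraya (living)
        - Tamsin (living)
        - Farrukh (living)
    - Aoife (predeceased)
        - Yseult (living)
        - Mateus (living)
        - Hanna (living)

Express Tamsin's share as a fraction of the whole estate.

Tamsin receives 3/80 of the estate.

Xiomara takes two-fifths of 2,480,000 = 992,000. The remaining 1,488,000 passes to the descendants.
The descendants' portion (1,488,000) is divided into 4 shares of 372,000: Torin takes 372,000; Petra's 372,000 share passes to Petra's issue; Flora's 372,000 share passes to Flora's issue; Aoife's 372,000 share passes to Aoife's issue.
Petra's share (372,000) is divided into 3 shares of 124,000: Kira, Callum, and Xiulan each take 124,000.
Flora's share (372,000) is divided into 4 shares of 93,000: Kaspar, Soraya, Tamsin, and Farrukh each take 93,000.
Aoife's share (372,000) is divided into 3 shares of 124,000: Yseult, Mateus, and Hanna each take 124,000.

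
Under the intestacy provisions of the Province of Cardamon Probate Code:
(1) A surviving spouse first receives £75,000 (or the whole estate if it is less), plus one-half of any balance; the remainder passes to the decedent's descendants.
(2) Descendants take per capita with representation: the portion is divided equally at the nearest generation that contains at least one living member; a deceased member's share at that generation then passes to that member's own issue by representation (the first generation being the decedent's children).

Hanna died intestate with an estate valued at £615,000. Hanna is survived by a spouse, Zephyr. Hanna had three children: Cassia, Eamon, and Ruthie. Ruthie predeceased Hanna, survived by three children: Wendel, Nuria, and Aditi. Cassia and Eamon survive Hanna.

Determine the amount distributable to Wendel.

Wendel receives £30,000.

Zephyr first takes £75,000, leaving a balance of £540,000. Zephyr then takes one-half of the balance (£270,000), for a total of £345,000. The remaining £270,000 passes to the descendants.
The descendants' portion (£270,000) is divided into 3 shares of £90,000: Cassia and Eamon each take £90,000; Ruthie's £90,000 share passes to Ruthie's issue.
Ruthie's share (£90,000) is divided into 3 shares of £30,000: Wendel, Nuria, and Aditi each take £30,000.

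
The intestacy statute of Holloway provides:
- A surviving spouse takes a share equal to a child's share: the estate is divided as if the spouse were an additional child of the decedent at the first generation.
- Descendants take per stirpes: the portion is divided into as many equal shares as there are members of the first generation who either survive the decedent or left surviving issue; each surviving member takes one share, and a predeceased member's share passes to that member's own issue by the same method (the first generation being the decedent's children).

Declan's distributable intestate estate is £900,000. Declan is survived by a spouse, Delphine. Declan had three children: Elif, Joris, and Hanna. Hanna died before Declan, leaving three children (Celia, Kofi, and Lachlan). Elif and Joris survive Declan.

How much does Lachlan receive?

The spouse counts as an additional share at the children's level, so there are 4 primary shares of £225,000. Delphine takes one such share (£225,000).
The children's combined portion (£675,000) is divided into 3 shares of £225,000: Elif and Joris each take £225,000; Hanna's £225,000 share passes to Hanna's issue.
Hanna's share (£225,000) is divided into 3 shares of £75,000: Celia, Kofi, and Lachlan each take £75,000.

Lachlan receives £75,000.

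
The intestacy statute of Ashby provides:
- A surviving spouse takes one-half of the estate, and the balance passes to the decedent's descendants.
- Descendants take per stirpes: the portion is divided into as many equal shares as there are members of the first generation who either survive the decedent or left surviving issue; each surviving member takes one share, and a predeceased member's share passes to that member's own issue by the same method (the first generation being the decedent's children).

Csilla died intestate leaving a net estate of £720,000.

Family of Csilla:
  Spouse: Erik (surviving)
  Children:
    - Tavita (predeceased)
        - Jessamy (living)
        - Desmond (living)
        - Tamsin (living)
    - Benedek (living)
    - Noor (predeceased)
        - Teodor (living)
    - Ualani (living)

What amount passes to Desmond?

Desmond receives £30,000.

Erik takes one-half of £720,000 = £360,000. The remaining £360,000 passes to the descendants.
The descendants' portion (£360,000) is divided into 4 shares of £90,000: Benedek and Ualani each take £90,000; Tavita's £90,000 share passes to Tavita's issue; Noor's £90,000 share passes to Noor's issue.
Tavita's share (£90,000) is divided into 3 shares of £30,000: Jessamy, Desmond, and Tamsin each take £30,000.
Noor's share (£90,000) passes entirely to Teodor.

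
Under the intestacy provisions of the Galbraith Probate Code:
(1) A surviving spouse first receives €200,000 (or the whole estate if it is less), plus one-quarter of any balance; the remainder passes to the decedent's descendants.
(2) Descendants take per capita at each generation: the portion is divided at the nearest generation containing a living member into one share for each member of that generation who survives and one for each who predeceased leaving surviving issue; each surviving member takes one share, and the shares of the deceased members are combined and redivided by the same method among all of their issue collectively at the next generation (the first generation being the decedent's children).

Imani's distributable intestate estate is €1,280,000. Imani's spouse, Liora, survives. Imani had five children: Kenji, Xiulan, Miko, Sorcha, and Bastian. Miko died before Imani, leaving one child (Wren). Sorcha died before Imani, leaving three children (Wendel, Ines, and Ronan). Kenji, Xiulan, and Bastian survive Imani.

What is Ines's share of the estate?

Ines receives €81,000.

Liora first takes €200,000, leaving a balance of €1,080,000. Liora then takes one-quarter of the balance (€270,000), for a total of €470,000. The remaining €810,000 passes to the descendants.
The descendants' portion (€810,000) is divided at the children's generation into 5 shares of €162,000. Kenji, Xiulan, and Bastian each take €162,000. The 2 shares of the deceased (Miko and Sorcha) are combined into a pool of €324,000.
That pool (€324,000) is divided at the grandchildren's generation equally among Wren, Wendel, Ines, and Ronan: €81,000 each.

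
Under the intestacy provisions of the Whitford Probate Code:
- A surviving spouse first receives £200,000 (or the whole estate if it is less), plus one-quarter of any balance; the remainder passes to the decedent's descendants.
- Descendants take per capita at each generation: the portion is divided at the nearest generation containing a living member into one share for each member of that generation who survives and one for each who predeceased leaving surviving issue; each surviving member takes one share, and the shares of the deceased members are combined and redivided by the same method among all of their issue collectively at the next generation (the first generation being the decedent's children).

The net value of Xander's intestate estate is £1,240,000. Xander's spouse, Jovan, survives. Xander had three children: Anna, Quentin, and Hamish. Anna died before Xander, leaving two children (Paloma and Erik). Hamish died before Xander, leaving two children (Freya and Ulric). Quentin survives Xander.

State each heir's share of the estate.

Jovan: £460,000; Paloma: £130,000; Erik: £130,000; Quentin: £260,000; Freya: £130,000; Ulric: £130,000

Jovan first takes £200,000, leaving a balance of £1,040,000. Jovan then takes one-quarter of the balance (£260,000), for a total of £460,000. The remaining £780,000 passes to the descendants.
The descendants' portion (£780,000) is divided at the children's generation into 3 shares of £260,000. Quentin takes £260,000. The 2 shares of the deceased (Anna and Hamish) are combined into a pool of £520,000.
That pool (£520,000) is divided at the grandchildren's generation equally among Paloma, Erik, Freya, and Ulric: £130,000 each.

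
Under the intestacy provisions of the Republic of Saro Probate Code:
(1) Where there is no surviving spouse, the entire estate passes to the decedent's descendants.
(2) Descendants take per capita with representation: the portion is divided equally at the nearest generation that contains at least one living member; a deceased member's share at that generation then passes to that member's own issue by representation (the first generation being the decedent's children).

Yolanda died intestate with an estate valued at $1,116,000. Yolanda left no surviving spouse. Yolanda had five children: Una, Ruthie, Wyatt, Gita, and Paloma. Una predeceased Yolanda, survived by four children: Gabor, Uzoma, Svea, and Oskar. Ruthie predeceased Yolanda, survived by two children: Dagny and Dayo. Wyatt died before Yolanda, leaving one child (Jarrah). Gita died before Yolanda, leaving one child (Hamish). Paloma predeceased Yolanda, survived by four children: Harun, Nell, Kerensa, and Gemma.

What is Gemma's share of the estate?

Gemma receives $93,000.

The entire $1,116,000 passes to the descendants.
No child survives, so the initial division is made at the grandchildren's generation.
That amount ($1,116,000) is divided into 12 shares of $93,000: Gabor, Uzoma, Svea, Oskar, Dagny, Dayo, Jarrah, Hamish, Harun, Nell, Kerensa, and Gemma each take $93,000.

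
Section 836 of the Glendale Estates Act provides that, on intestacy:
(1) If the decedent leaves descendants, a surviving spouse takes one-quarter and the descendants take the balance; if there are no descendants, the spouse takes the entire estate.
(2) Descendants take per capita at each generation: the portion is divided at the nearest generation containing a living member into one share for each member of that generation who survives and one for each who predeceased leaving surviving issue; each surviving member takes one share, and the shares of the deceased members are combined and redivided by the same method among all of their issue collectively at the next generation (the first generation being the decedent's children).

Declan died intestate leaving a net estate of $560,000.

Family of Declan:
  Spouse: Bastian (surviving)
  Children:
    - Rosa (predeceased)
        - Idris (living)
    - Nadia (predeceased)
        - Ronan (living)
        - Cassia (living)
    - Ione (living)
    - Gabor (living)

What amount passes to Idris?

Bastian takes one-quarter of $560,000 = $140,000. The remaining $420,000 passes to the descendants.
The descendants' portion ($420,000) is divided at the children's generation into 4 shares of $105,000. Ione and Gabor each take $105,000. The 2 shares of the deceased (Rosa and Nadia) are combined into a pool of $210,000.
That pool ($210,000) is divided at the grandchildren's generation equally among Idris, Ronan, and Cassia: $70,000 each.

Idris receives $70,000.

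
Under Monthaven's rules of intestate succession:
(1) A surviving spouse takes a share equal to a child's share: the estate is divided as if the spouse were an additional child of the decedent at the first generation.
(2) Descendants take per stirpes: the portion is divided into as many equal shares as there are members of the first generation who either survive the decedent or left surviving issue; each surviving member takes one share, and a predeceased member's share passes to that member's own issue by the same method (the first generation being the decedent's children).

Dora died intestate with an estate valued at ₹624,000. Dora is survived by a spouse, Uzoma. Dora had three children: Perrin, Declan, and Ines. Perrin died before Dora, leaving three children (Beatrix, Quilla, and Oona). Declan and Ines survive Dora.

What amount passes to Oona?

The spouse counts as an additional share at the children's level, so there are 4 primary shares of ₹156,000. Uzoma takes one such share (₹156,000).
The children's combined portion (₹468,000) is divided into 3 shares of ₹156,000: Declan and Ines each take ₹156,000; Perrin's ₹156,000 share passes to Perrin's issue.
Perrin's share (₹156,000) is divided into 3 shares of ₹52,000: Beatrix, Quilla, and Oona each take ₹52,000.

Oona receives ₹52,000.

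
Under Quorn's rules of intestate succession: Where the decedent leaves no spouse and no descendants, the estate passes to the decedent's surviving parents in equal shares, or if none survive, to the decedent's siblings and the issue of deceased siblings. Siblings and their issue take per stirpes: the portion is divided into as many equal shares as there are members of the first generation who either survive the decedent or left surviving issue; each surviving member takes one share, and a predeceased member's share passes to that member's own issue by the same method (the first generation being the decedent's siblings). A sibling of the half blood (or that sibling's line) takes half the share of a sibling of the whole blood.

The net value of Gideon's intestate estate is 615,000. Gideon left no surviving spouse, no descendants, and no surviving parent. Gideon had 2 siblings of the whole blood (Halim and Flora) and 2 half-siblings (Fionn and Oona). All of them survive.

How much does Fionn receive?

The entire 615,000 passes to the siblings and their issue.
Counting each half-blood sibling's line as half a unit, there are 3 units in 615,000, so one unit is 205,000. Whole-blood lines (Halim and Flora) take 205,000 each; half-blood lines (Fionn and Oona) take 102,500 each.

Fionn receives 102,500.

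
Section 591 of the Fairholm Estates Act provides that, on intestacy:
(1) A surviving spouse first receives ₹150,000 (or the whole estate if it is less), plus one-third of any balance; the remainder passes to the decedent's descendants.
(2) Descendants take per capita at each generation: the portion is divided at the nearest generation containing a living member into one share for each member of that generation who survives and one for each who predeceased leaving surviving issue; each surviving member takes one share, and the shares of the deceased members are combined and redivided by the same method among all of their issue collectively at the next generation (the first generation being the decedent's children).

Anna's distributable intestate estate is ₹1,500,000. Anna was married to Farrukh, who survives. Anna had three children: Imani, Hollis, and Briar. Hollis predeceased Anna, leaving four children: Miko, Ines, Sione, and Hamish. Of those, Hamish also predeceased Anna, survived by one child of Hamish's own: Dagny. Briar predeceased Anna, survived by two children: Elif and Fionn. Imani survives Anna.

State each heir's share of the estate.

Farrukh: ₹600,000; Imani: ₹300,000; Miko: ₹100,000; Ines: ₹100,000; Sione: ₹100,000; Dagny: ₹100,000; Elif: ₹100,000; Fionn: ₹100,000

Farrukh first takes ₹150,000, leaving a balance of ₹1,350,000. Farrukh then takes one-third of the balance (₹450,000), for a total of ₹600,000. The remaining ₹900,000 passes to the descendants.
The descendants' portion (₹900,000) is divided at the children's generation into 3 shares of ₹300,000. Imani takes ₹300,000. The 2 shares of the deceased (Hollis and Briar) are combined into a pool of ₹600,000.
That pool (₹600,000) is divided at the grandchildren's generation into 6 shares of ₹100,000. Miko, Ines, Sione, Elif, and Fionn each take ₹100,000. The remaining share for the deceased Hamish (₹100,000) is carried to the next generation.
That pool (₹100,000) passes entirely to Dagny, the sole taker at the great-grandchildren's generation.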